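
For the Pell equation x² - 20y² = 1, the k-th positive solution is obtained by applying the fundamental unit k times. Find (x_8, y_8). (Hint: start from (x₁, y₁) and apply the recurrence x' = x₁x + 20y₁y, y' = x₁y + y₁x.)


Step 1: Find the fundamental solution (x₁, y₁) of x² - 20y² = 1.
  Expand √20 as a continued fraction. a₀ = ⌊√20⌋ = 4; iterate m_{k+1} = d_k·a_k − m_k, d_{k+1} = (20 − m_{k+1}²)/d_k, a_{k+1} = ⌊(a₀ + m_{k+1})/d_{k+1}⌋ (starting m₀ = 0, d₀ = 1), with convergents p_k = a_k·p_{k-1} + p_{k-2}, q_k = a_k·q_{k-1} + q_{k-2} (p₋₁ = 1, q₋₁ = 0):
  k = 0: a₀ = 4; p₀/q₀ = 4/1; p₀² − 20·q₀² = 16 − 20 = -4.
  k = 1: m = 4, d = 4, a = ⌊(4 + 4)/4⌋ = 2; p/q = (2·4 + 1)/(2·1 + 0) = 9/2; p² − 20·q² = 81 − 80 = 1.
  The first convergent with p² − 20·q² = 1 gives the fundamental solution (x₁, y₁) = (9, 2).
Step 2: Apply the recurrence (x_{n+1}, y_{n+1}) = (x₁x_n + 20y₁y_n, x₁y_n + y₁x_n) repeatedly.
  From (x_1, y_1) = (9, 2): x_2 = 9·9 + 20·2·2 = 161; y_2 = 9·2 + 2·9 = 36.
  From (x_2, y_2) = (161, 36): x_3 = 9·161 + 20·2·36 = 2889; y_3 = 9·36 + 2·161 = 646.
  From (x_3, y_3) = (2889, 646): x_4 = 9·2889 + 20·2·646 = 51841; y_4 = 9·646 + 2·2889 = 11592.
  From (x_4, y_4) = (51841, 11592): x_5 = 9·51841 + 20·2·11592 = 930249; y_5 = 9·11592 + 2·51841 = 208010.
  From (x_5, y_5) = (930249, 208010): x_6 = 9·930249 + 20·2·208010 = 16692641; y_6 = 9·208010 + 2·930249 = 3732588.
  From (x_6, y_6) = (16692641, 3732588): x_7 = 9·16692641 + 20·2·3732588 = 299537289; y_7 = 9·3732588 + 2·16692641 = 66978574.
  From (x_7, y_7) = (299537289, 66978574): x_8 = 9·299537289 + 20·2·66978574 = 5374978561; y_8 = 9·66978574 + 2·299537289 = 1201881744.
Step 3: Verify x_8² - 20·y_8² = 28890394531209630721 - 28890394531209630720 = 1 (should be 1). ✓

(x_1, y_1) = (9, 2); (x_8, y_8) = (5374978561, 1201881744).


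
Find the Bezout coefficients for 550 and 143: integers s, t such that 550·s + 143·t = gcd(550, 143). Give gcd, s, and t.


Euclidean algorithm on (550, 143) — divide until remainder is 0:
  550 = 3 · 143 + 121
  143 = 1 · 121 + 22
  121 = 5 · 22 + 11
  22 = 2 · 11 + 0
gcd(550, 143) = 11.
Track Bezout coefficients alongside the remainders: start with r₀ = 550 = a·1 + b·0 (s = 1, t = 0) and r₁ = 143 = a·0 + b·1 (s = 0, t = 1); each new remainder r_{k+1} = r_{k-1} − q_k·r_k inherits s_{k+1} = s_{k-1} − q_k·s_k, t_{k+1} = t_{k-1} − q_k·t_k, so r_k = a·s_k + b·t_k at every step:
  q = 3: r = 121, s = 1 − 3·0 = 1, t = 0 − 3·1 = -3  (check: 550·1 + 143·(-3) = 121)
  q = 1: r = 22, s = 0 − 1·1 = -1, t = 1 − 1·(-3) = 4  (check: 550·(-1) + 143·4 = 22)
  q = 5: r = 11, s = 1 − 5·(-1) = 6, t = -3 − 5·4 = -23  (check: 550·6 + 143·(-23) = 11)
The row with r = 11 (the gcd) gives the Bezout coefficients s = 6, t = -23.
Result: 550 · (6) + 143 · (-23) = 11.

gcd(550, 143) = 11; s = 6, t = -23 (check: 550·6 + 143·(-23) = 11).


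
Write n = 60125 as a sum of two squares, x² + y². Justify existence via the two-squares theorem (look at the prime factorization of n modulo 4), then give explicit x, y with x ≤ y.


Step 1: Factor n = 60125 = 5^3 · 13 · 37.
Step 2: Check the mod-4 condition on each prime factor: 5 ≡ 1 (mod 4), exponent 3; 13 ≡ 1 (mod 4), exponent 1; 37 ≡ 1 (mod 4), exponent 1.
All primes ≡ 3 (mod 4) appear to even exponent (or don't appear), so by the two-squares theorem n IS expressible as a sum of two squares.
Step 3: Build a representation. Group n = k² · m with k = 5 and m = 5 · 13 · 37 = 2405 (a product of primes ≡ 1 (mod 4)); a representation of m scales to one of n via (k·x)² + (k·y)² = k²(x² + y²). Each prime p ≡ 1 (mod 4) is itself a sum of two squares; find a² by testing p − a² for a perfect square:
  5: 5 − 1² = 4 = 2² ⇒ 5 = 1² + 2².
  13: 13 − 1² = 12, 13 − 2² = 9 = 3² ⇒ 13 = 2² + 3².
  37: 37 − 1² = 36 = 6² ⇒ 37 = 1² + 6².
  Combine using the Brahmagupta–Fibonacci identity (a² + b²)(c² + d²) = (ac − bd)² + (ad + bc)² = (ac + bd)² + (ad − bc)²:
  5 · 13 = 65: from (1² + 2²)(2² + 3²), take (1·2 − 2·3, 1·3 + 2·2) = (2 − 6, 3 + 4) = (-4, 7); dropping signs (only squares matter) gives (4, 7); check 4² + 7² = 16 + 49 = 65 ✓.
  65 · 37 = 2405: from (4² + 7²)(1² + 6²), take (4·1 − 7·6, 4·6 + 7·1) = (4 − 42, 24 + 7) = (-38, 31); dropping signs (only squares matter) gives (38, 31); check 38² + 31² = 1444 + 961 = 2405 ✓.
  Scale by k = 5: (5·38, 5·31) = (190, 155).
Step 4: Order so x ≤ y and verify: 155² + 190² = 24025 + 36100 = 60125 = n. ✓

n = 60125 = 155² + 190² (one valid representation with x ≤ y).


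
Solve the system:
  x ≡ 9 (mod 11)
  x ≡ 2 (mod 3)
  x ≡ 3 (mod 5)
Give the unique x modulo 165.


Moduli 11, 3, 5 are pairwise coprime; by CRT there is a unique solution modulo M = 11 · 3 · 5 = 165.
Solve pairwise, accumulating the modulus:
  Start with x ≡ 9 (mod 11).
  Combine with x ≡ 2 (mod 3): since gcd(11, 3) = 1, we get a unique residue mod 33.
    Write x = 9 + 11·t and substitute into x ≡ 2 (mod 3): 11·t ≡ 2 − 9 = -7 (mod 3).
    Reduce coefficients mod 3: 2·t ≡ 2 (mod 3).
    The inverse of 2 mod 3 is 2 (since 2·2 = 4 = 1·3 + 1), so t ≡ 2·2 = 4 ≡ 1 (mod 3).
    Then x = 9 + 11·1 = 20, valid modulo lcm(11, 3) = 33: x ≡ 20 (mod 33).
  Combine with x ≡ 3 (mod 5): since gcd(33, 5) = 1, we get a unique residue mod 165.
    Write x = 20 + 33·t and substitute into x ≡ 3 (mod 5): 33·t ≡ 3 − 20 = -17 (mod 5).
    Reduce coefficients mod 5: 3·t ≡ 3 (mod 5).
    The inverse of 3 mod 5 is 2 (since 3·2 = 6 = 1·5 + 1), so t ≡ 2·3 = 6 ≡ 1 (mod 5).
    Then x = 20 + 33·1 = 53, valid modulo lcm(33, 5) = 165: x ≡ 53 (mod 165).
Verify: 53 mod 11 = 9 ✓, 53 mod 3 = 2 ✓, 53 mod 5 = 3 ✓.

x ≡ 53 (mod 165).


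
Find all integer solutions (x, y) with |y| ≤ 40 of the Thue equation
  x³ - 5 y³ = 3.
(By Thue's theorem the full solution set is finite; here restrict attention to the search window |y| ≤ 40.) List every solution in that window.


The equation is x³ - 5y³ = 3. For fixed y, x³ = 5·y³ + 3, so a solution requires the RHS to be a perfect cube.
Strategy: iterate y from -40 to 40, compute RHS = 5·y³ + 3, and check whether it is a (positive or negative) perfect cube.
Check small values of y:
  y = 0: RHS = 3 is not a perfect cube.
  y = 1: RHS = 8 = (2)³ ⇒ x = 2 works.
  y = -1: RHS = -2 is not a perfect cube.
  y = 2: RHS = 43 is not a perfect cube.
  y = -2: RHS = -37 is not a perfect cube.
  y = 3: RHS = 138 is not a perfect cube.
  y = -3: RHS = -132 is not a perfect cube.
Continuing the search up to |y| = 40 finds no further solutions beyond those listed.
Collected solutions: (2, 1).

Solutions (with |y| ≤ 40): (2, 1).


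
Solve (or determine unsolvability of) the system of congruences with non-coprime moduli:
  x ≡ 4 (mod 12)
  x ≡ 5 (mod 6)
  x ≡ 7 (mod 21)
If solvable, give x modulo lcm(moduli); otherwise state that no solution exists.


Moduli 12, 6, 21 are not pairwise coprime, so CRT works modulo lcm(m_i) when all pairwise compatibility conditions hold.
Pairwise compatibility: gcd(m_i, m_j) must divide a_i - a_j for every pair.
Merge one congruence at a time:
  Start: x ≡ 4 (mod 12).
  Combine with x ≡ 5 (mod 6): gcd(12, 6) = 6, and 5 - 4 = 1 is NOT divisible by 6.
    ⇒ system is inconsistent (no integer solution).

No solution (the system is inconsistent).


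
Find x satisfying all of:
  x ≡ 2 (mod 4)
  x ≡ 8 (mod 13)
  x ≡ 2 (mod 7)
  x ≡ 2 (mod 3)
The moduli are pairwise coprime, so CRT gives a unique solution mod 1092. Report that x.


Product of moduli M = 4 · 13 · 7 · 3 = 1092.
Merge one congruence at a time:
  Start: x ≡ 2 (mod 4).
  Combine with x ≡ 8 (mod 13); new modulus lcm = 52.
    Write x = 2 + 4·t and substitute into x ≡ 8 (mod 13): 4·t ≡ 8 − 2 = 6 (mod 13).
    The inverse of 4 mod 13 is 10 (since 4·10 = 40 = 3·13 + 1), so t ≡ 10·6 = 60 ≡ 8 (mod 13).
    Then x = 2 + 4·8 = 34, valid modulo lcm(4, 13) = 52: x ≡ 34 (mod 52).
  Combine with x ≡ 2 (mod 7); new modulus lcm = 364.
    Write x = 34 + 52·t and substitute into x ≡ 2 (mod 7): 52·t ≡ 2 − 34 = -32 (mod 7).
    Reduce coefficients mod 7: 3·t ≡ 3 (mod 7).
    The inverse of 3 mod 7 is 5 (since 3·5 = 15 = 2·7 + 1), so t ≡ 5·3 = 15 ≡ 1 (mod 7).
    Then x = 34 + 52·1 = 86, valid modulo lcm(52, 7) = 364: x ≡ 86 (mod 364).
  Combine with x ≡ 2 (mod 3); new modulus lcm = 1092.
    Write x = 86 + 364·t and substitute into x ≡ 2 (mod 3): 364·t ≡ 2 − 86 = -84 (mod 3).
    Reduce coefficients mod 3: 1·t ≡ 0 (mod 3).
    So t ≡ 0 (mod 3).
    Then x = 86 + 364·0 = 86, valid modulo lcm(364, 3) = 1092: x ≡ 86 (mod 1092).
Verify against each original: 86 mod 4 = 2, 86 mod 13 = 8, 86 mod 7 = 2, 86 mod 3 = 2.

x ≡ 86 (mod 1092).


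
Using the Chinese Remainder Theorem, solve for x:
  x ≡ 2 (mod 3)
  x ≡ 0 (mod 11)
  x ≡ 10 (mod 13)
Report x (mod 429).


Moduli 3, 11, 13 are pairwise coprime; by CRT there is a unique solution modulo M = 3 · 11 · 13 = 429.
Solve pairwise, accumulating the modulus:
  Start with x ≡ 2 (mod 3).
  Combine with x ≡ 0 (mod 11): since gcd(3, 11) = 1, we get a unique residue mod 33.
    Write x = 2 + 3·t and substitute into x ≡ 0 (mod 11): 3·t ≡ 0 − 2 = -2 (mod 11).
    Reduce coefficients mod 11: 3·t ≡ 9 (mod 11).
    The inverse of 3 mod 11 is 4 (since 3·4 = 12 = 1·11 + 1), so t ≡ 4·9 = 36 ≡ 3 (mod 11).
    Then x = 2 + 3·3 = 11, valid modulo lcm(3, 11) = 33: x ≡ 11 (mod 33).
  Combine with x ≡ 10 (mod 13): since gcd(33, 13) = 1, we get a unique residue mod 429.
    Write x = 11 + 33·t and substitute into x ≡ 10 (mod 13): 33·t ≡ 10 − 11 = -1 (mod 13).
    Reduce coefficients mod 13: 7·t ≡ 12 (mod 13).
    The inverse of 7 mod 13 is 2 (since 7·2 = 14 = 1·13 + 1), so t ≡ 2·12 = 24 ≡ 11 (mod 13).
    Then x = 11 + 33·11 = 374, valid modulo lcm(33, 13) = 429: x ≡ 374 (mod 429).
Verify: 374 mod 3 = 2 ✓, 374 mod 11 = 0 ✓, 374 mod 13 = 10 ✓.

x ≡ 374 (mod 429).


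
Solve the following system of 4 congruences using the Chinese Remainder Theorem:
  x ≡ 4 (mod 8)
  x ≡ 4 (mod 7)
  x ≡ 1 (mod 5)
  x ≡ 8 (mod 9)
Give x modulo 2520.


Product of moduli M = 8 · 7 · 5 · 9 = 2520.
Merge one congruence at a time:
  Start: x ≡ 4 (mod 8).
  Combine with x ≡ 4 (mod 7); new modulus lcm = 56.
    Write x = 4 + 8·t and substitute into x ≡ 4 (mod 7): 8·t ≡ 4 − 4 = 0 (mod 7).
    Reduce coefficients mod 7: 1·t ≡ 0 (mod 7).
    So t ≡ 0 (mod 7).
    Then x = 4 + 8·0 = 4, valid modulo lcm(8, 7) = 56: x ≡ 4 (mod 56).
  Combine with x ≡ 1 (mod 5); new modulus lcm = 280.
    Write x = 4 + 56·t and substitute into x ≡ 1 (mod 5): 56·t ≡ 1 − 4 = -3 (mod 5).
    Reduce coefficients mod 5: 1·t ≡ 2 (mod 5).
    So t ≡ 2 (mod 5).
    Then x = 4 + 56·2 = 116, valid modulo lcm(56, 5) = 280: x ≡ 116 (mod 280).
  Combine with x ≡ 8 (mod 9); new modulus lcm = 2520.
    Write x = 116 + 280·t and substitute into x ≡ 8 (mod 9): 280·t ≡ 8 − 116 = -108 (mod 9).
    Reduce coefficients mod 9: 1·t ≡ 0 (mod 9).
    So t ≡ 0 (mod 9).
    Then x = 116 + 280·0 = 116, valid modulo lcm(280, 9) = 2520: x ≡ 116 (mod 2520).
Verify against each original: 116 mod 8 = 4, 116 mod 7 = 4, 116 mod 5 = 1, 116 mod 9 = 8.

x ≡ 116 (mod 2520).


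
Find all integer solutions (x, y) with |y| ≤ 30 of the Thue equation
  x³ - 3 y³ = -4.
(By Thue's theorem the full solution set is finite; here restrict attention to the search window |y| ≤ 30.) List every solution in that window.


The equation is x³ - 3y³ = -4. For fixed y, x³ = 3·y³ − 4, so a solution requires the RHS to be a perfect cube.
Strategy: iterate y from -30 to 30, compute RHS = 3·y³ − 4, and check whether it is a (positive or negative) perfect cube.
Check small values of y:
  y = 0: RHS = -4 is not a perfect cube.
  y = 1: RHS = -1 = (-1)³ ⇒ x = -1 works.
  y = -1: RHS = -7 is not a perfect cube.
  y = 2: RHS = 20 is not a perfect cube.
  y = -2: RHS = -28 is not a perfect cube.
  y = 3: RHS = 77 is not a perfect cube.
  y = -3: RHS = -85 is not a perfect cube.
Continuing the search up to |y| = 30 finds no further solutions beyond those listed.
Collected solutions: (-1, 1).

Solutions (with |y| ≤ 30): (-1, 1).


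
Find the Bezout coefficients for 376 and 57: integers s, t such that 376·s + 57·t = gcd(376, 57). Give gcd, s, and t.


Euclidean algorithm on (376, 57) — divide until remainder is 0:
  376 = 6 · 57 + 34
  57 = 1 · 34 + 23
  34 = 1 · 23 + 11
  23 = 2 · 11 + 1
  11 = 11 · 1 + 0
gcd(376, 57) = 1.
Track Bezout coefficients alongside the remainders: start with r₀ = 376 = a·1 + b·0 (s = 1, t = 0) and r₁ = 57 = a·0 + b·1 (s = 0, t = 1); each new remainder r_{k+1} = r_{k-1} − q_k·r_k inherits s_{k+1} = s_{k-1} − q_k·s_k, t_{k+1} = t_{k-1} − q_k·t_k, so r_k = a·s_k + b·t_k at every step:
  q = 6: r = 34, s = 1 − 6·0 = 1, t = 0 − 6·1 = -6  (check: 376·1 + 57·(-6) = 34)
  q = 1: r = 23, s = 0 − 1·1 = -1, t = 1 − 1·(-6) = 7  (check: 376·(-1) + 57·7 = 23)
  q = 1: r = 11, s = 1 − 1·(-1) = 2, t = -6 − 1·7 = -13  (check: 376·2 + 57·(-13) = 11)
  q = 2: r = 1, s = -1 − 2·2 = -5, t = 7 − 2·(-13) = 33  (check: 376·(-5) + 57·33 = 1)
The row with r = 1 (the gcd) gives the Bezout coefficients s = -5, t = 33.
Result: 376 · (-5) + 57 · (33) = 1.

gcd(376, 57) = 1; s = -5, t = 33 (check: 376·(-5) + 57·33 = 1).


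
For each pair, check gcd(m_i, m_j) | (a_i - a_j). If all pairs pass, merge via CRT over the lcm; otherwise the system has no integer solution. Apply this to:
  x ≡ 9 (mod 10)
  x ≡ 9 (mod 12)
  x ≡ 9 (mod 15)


Moduli 10, 12, 15 are not pairwise coprime, so CRT works modulo lcm(m_i) when all pairwise compatibility conditions hold.
Pairwise compatibility: gcd(m_i, m_j) must divide a_i - a_j for every pair.
Merge one congruence at a time:
  Start: x ≡ 9 (mod 10).
  Combine with x ≡ 9 (mod 12): gcd(10, 12) = 2; 9 - 9 = 0, which IS divisible by 2, so compatible.
    Write x = 9 + 10·t and substitute into x ≡ 9 (mod 12): 10·t ≡ 9 − 9 = 0 (mod 12).
    Divide the congruence (and modulus) by g = 2: 5·t ≡ 0 (mod 6).
    The inverse of 5 mod 6 is 5 (since 5·5 = 25 = 4·6 + 1), so t ≡ 5·0 = 0 ≡ 0 (mod 6).
    Then x = 9 + 10·0 = 9, valid modulo lcm(10, 12) = 60: x ≡ 9 (mod 60).
  Combine with x ≡ 9 (mod 15): gcd(60, 15) = 15; 9 - 9 = 0, which IS divisible by 15, so compatible.
    Write x = 9 + 60·t and substitute into x ≡ 9 (mod 15): 60·t ≡ 9 − 9 = 0 (mod 15).
    Divide the congruence (and modulus) by g = 15: 4·t ≡ 0 (mod 1).
    Modulo 1 every t works; take t = 0.
    Then x = 9 + 60·0 = 9, valid modulo lcm(60, 15) = 60: x ≡ 9 (mod 60).
Verify: 9 mod 10 = 9, 9 mod 12 = 9, 9 mod 15 = 9.

x ≡ 9 (mod 60).


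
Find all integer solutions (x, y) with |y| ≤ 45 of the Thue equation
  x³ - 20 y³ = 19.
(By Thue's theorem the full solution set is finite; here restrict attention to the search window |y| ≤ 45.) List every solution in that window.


The equation is x³ - 20y³ = 19. For fixed y, x³ = 20·y³ + 19, so a solution requires the RHS to be a perfect cube.
Strategy: iterate y from -45 to 45, compute RHS = 20·y³ + 19, and check whether it is a (positive or negative) perfect cube.
Check small values of y:
  y = 0: RHS = 19 is not a perfect cube.
  y = 1: RHS = 39 is not a perfect cube.
  y = -1: RHS = -1 = (-1)³ ⇒ x = -1 works.
  y = 2: RHS = 179 is not a perfect cube.
  y = -2: RHS = -141 is not a perfect cube.
  y = 3: RHS = 559 is not a perfect cube.
  y = -3: RHS = -521 is not a perfect cube.
Continuing the search up to |y| = 45 finds no further solutions beyond those listed.
Collected solutions: (-1, -1).

Solutions (with |y| ≤ 45): (-1, -1).


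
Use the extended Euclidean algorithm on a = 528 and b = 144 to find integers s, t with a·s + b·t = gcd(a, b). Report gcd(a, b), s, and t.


Euclidean algorithm on (528, 144) — divide until remainder is 0:
  528 = 3 · 144 + 96
  144 = 1 · 96 + 48
  96 = 2 · 48 + 0
gcd(528, 144) = 48.
Track Bezout coefficients alongside the remainders: start with r₀ = 528 = a·1 + b·0 (s = 1, t = 0) and r₁ = 144 = a·0 + b·1 (s = 0, t = 1); each new remainder r_{k+1} = r_{k-1} − q_k·r_k inherits s_{k+1} = s_{k-1} − q_k·s_k, t_{k+1} = t_{k-1} − q_k·t_k, so r_k = a·s_k + b·t_k at every step:
  q = 3: r = 96, s = 1 − 3·0 = 1, t = 0 − 3·1 = -3  (check: 528·1 + 144·(-3) = 96)
  q = 1: r = 48, s = 0 − 1·1 = -1, t = 1 − 1·(-3) = 4  (check: 528·(-1) + 144·4 = 48)
The row with r = 48 (the gcd) gives the Bezout coefficients s = -1, t = 4.
Result: 528 · (-1) + 144 · (4) = 48.

gcd(528, 144) = 48; s = -1, t = 4 (check: 528·(-1) + 144·4 = 48).


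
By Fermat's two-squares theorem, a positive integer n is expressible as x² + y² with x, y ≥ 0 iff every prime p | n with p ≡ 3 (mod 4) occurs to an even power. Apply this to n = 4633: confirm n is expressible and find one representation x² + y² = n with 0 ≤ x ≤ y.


Step 1: Factor n = 4633 = 41 · 113.
Step 2: Check the mod-4 condition on each prime factor: 41 ≡ 1 (mod 4), exponent 1; 113 ≡ 1 (mod 4), exponent 1.
All primes ≡ 3 (mod 4) appear to even exponent (or don't appear), so by the two-squares theorem n IS expressible as a sum of two squares.
Step 3: Build a representation. Here n = 41 · 113 is a product of primes ≡ 1 (mod 4). Each prime p ≡ 1 (mod 4) is itself a sum of two squares; find a² by testing p − a² for a perfect square:
  41: 41 − 1² = 40, 41 − 2² = 37, 41 − 3² = 32, 41 − 4² = 25 = 5² ⇒ 41 = 4² + 5².
  113: 113 − 1² = 112, 113 − 2² = 109, 113 − 3² = 104, 113 − 4² = 97, 113 − 5² = 88, 113 − 6² = 77, 113 − 7² = 64 = 8² ⇒ 113 = 7² + 8².
  Combine using the Brahmagupta–Fibonacci identity (a² + b²)(c² + d²) = (ac − bd)² + (ad + bc)² = (ac + bd)² + (ad − bc)²:
  41 · 113 = 4633: from (4² + 5²)(7² + 8²), take (4·7 − 5·8, 4·8 + 5·7) = (28 − 40, 32 + 35) = (-12, 67); dropping signs (only squares matter) gives (12, 67); check 12² + 67² = 144 + 4489 = 4633 ✓.
Step 4: Order so x ≤ y and verify: 12² + 67² = 144 + 4489 = 4633 = n. ✓

n = 4633 = 12² + 67² (one valid representation with x ≤ y).


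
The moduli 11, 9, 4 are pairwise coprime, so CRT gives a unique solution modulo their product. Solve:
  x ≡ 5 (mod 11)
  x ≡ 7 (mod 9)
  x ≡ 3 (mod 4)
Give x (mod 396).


Moduli 11, 9, 4 are pairwise coprime; by CRT there is a unique solution modulo M = 11 · 9 · 4 = 396.
Solve pairwise, accumulating the modulus:
  Start with x ≡ 5 (mod 11).
  Combine with x ≡ 7 (mod 9): since gcd(11, 9) = 1, we get a unique residue mod 99.
    Write x = 5 + 11·t and substitute into x ≡ 7 (mod 9): 11·t ≡ 7 − 5 = 2 (mod 9).
    Reduce coefficients mod 9: 2·t ≡ 2 (mod 9).
    The inverse of 2 mod 9 is 5 (since 2·5 = 10 = 1·9 + 1), so t ≡ 5·2 = 10 ≡ 1 (mod 9).
    Then x = 5 + 11·1 = 16, valid modulo lcm(11, 9) = 99: x ≡ 16 (mod 99).
  Combine with x ≡ 3 (mod 4): since gcd(99, 4) = 1, we get a unique residue mod 396.
    Write x = 16 + 99·t and substitute into x ≡ 3 (mod 4): 99·t ≡ 3 − 16 = -13 (mod 4).
    Reduce coefficients mod 4: 3·t ≡ 3 (mod 4).
    The inverse of 3 mod 4 is 3 (since 3·3 = 9 = 2·4 + 1), so t ≡ 3·3 = 9 ≡ 1 (mod 4).
    Then x = 16 + 99·1 = 115, valid modulo lcm(99, 4) = 396: x ≡ 115 (mod 396).
Verify: 115 mod 11 = 5 ✓, 115 mod 9 = 7 ✓, 115 mod 4 = 3 ✓.

x ≡ 115 (mod 396).


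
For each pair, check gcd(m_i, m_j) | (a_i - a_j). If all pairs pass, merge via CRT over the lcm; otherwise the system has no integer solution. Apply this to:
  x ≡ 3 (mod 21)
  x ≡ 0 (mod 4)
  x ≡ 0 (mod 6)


Moduli 21, 4, 6 are not pairwise coprime, so CRT works modulo lcm(m_i) when all pairwise compatibility conditions hold.
Pairwise compatibility: gcd(m_i, m_j) must divide a_i - a_j for every pair.
Merge one congruence at a time:
  Start: x ≡ 3 (mod 21).
  Combine with x ≡ 0 (mod 4): gcd(21, 4) = 1; 0 - 3 = -3, which IS divisible by 1, so compatible.
    Write x = 3 + 21·t and substitute into x ≡ 0 (mod 4): 21·t ≡ 0 − 3 = -3 (mod 4).
    Reduce coefficients mod 4: 1·t ≡ 1 (mod 4).
    So t ≡ 1 (mod 4).
    Then x = 3 + 21·1 = 24, valid modulo lcm(21, 4) = 84: x ≡ 24 (mod 84).
  Combine with x ≡ 0 (mod 6): gcd(84, 6) = 6; 0 - 24 = -24, which IS divisible by 6, so compatible.
    Write x = 24 + 84·t and substitute into x ≡ 0 (mod 6): 84·t ≡ 0 − 24 = -24 (mod 6).
    Divide the congruence (and modulus) by g = 6: 14·t ≡ -4 (mod 1).
    Modulo 1 every t works; take t = 0.
    Then x = 24 + 84·0 = 24, valid modulo lcm(84, 6) = 84: x ≡ 24 (mod 84).
Verify: 24 mod 21 = 3, 24 mod 4 = 0, 24 mod 6 = 0.

x ≡ 24 (mod 84).


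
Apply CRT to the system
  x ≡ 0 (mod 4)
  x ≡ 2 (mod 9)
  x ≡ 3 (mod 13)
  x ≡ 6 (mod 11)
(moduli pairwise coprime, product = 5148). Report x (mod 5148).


Product of moduli M = 4 · 9 · 13 · 11 = 5148.
Merge one congruence at a time:
  Start: x ≡ 0 (mod 4).
  Combine with x ≡ 2 (mod 9); new modulus lcm = 36.
    Write x = 0 + 4·t and substitute into x ≡ 2 (mod 9): 4·t ≡ 2 − 0 = 2 (mod 9).
    The inverse of 4 mod 9 is 7 (since 4·7 = 28 = 3·9 + 1), so t ≡ 7·2 = 14 ≡ 5 (mod 9).
    Then x = 0 + 4·5 = 20, valid modulo lcm(4, 9) = 36: x ≡ 20 (mod 36).
  Combine with x ≡ 3 (mod 13); new modulus lcm = 468.
    Write x = 20 + 36·t and substitute into x ≡ 3 (mod 13): 36·t ≡ 3 − 20 = -17 (mod 13).
    Reduce coefficients mod 13: 10·t ≡ 9 (mod 13).
    The inverse of 10 mod 13 is 4 (since 10·4 = 40 = 3·13 + 1), so t ≡ 4·9 = 36 ≡ 10 (mod 13).
    Then x = 20 + 36·10 = 380, valid modulo lcm(36, 13) = 468: x ≡ 380 (mod 468).
  Combine with x ≡ 6 (mod 11); new modulus lcm = 5148.
    Write x = 380 + 468·t and substitute into x ≡ 6 (mod 11): 468·t ≡ 6 − 380 = -374 (mod 11).
    Reduce coefficients mod 11: 6·t ≡ 0 (mod 11).
    The inverse of 6 mod 11 is 2 (since 6·2 = 12 = 1·11 + 1), so t ≡ 2·0 = 0 ≡ 0 (mod 11).
    Then x = 380 + 468·0 = 380, valid modulo lcm(468, 11) = 5148: x ≡ 380 (mod 5148).
Verify against each original: 380 mod 4 = 0, 380 mod 9 = 2, 380 mod 13 = 3, 380 mod 11 = 6.

x ≡ 380 (mod 5148).


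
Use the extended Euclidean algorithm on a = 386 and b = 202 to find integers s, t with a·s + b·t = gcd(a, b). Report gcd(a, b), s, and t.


Euclidean algorithm on (386, 202) — divide until remainder is 0:
  386 = 1 · 202 + 184
  202 = 1 · 184 + 18
  184 = 10 · 18 + 4
  18 = 4 · 4 + 2
  4 = 2 · 2 + 0
gcd(386, 202) = 2.
Track Bezout coefficients alongside the remainders: start with r₀ = 386 = a·1 + b·0 (s = 1, t = 0) and r₁ = 202 = a·0 + b·1 (s = 0, t = 1); each new remainder r_{k+1} = r_{k-1} − q_k·r_k inherits s_{k+1} = s_{k-1} − q_k·s_k, t_{k+1} = t_{k-1} − q_k·t_k, so r_k = a·s_k + b·t_k at every step:
  q = 1: r = 184, s = 1 − 1·0 = 1, t = 0 − 1·1 = -1  (check: 386·1 + 202·(-1) = 184)
  q = 1: r = 18, s = 0 − 1·1 = -1, t = 1 − 1·(-1) = 2  (check: 386·(-1) + 202·2 = 18)
  q = 10: r = 4, s = 1 − 10·(-1) = 11, t = -1 − 10·2 = -21  (check: 386·11 + 202·(-21) = 4)
  q = 4: r = 2, s = -1 − 4·11 = -45, t = 2 − 4·(-21) = 86  (check: 386·(-45) + 202·86 = 2)
The row with r = 2 (the gcd) gives the Bezout coefficients s = -45, t = 86.
Result: 386 · (-45) + 202 · (86) = 2.

gcd(386, 202) = 2; s = -45, t = 86 (check: 386·(-45) + 202·86 = 2).


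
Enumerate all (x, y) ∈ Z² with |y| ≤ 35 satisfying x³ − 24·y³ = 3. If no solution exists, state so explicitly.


The equation is x³ - 24y³ = 3. For fixed y, x³ = 24·y³ + 3, so a solution requires the RHS to be a perfect cube.
Strategy: iterate y from -35 to 35, compute RHS = 24·y³ + 3, and check whether it is a (positive or negative) perfect cube.
Check small values of y:
  y = 0: RHS = 3 is not a perfect cube.
  y = 1: RHS = 27 = (3)³ ⇒ x = 3 works.
  y = -1: RHS = -21 is not a perfect cube.
  y = 2: RHS = 195 is not a perfect cube.
  y = -2: RHS = -189 is not a perfect cube.
  y = 3: RHS = 651 is not a perfect cube.
  y = -3: RHS = -645 is not a perfect cube.
Continuing the search up to |y| = 35 finds no further solutions beyond those listed.
Collected solutions: (3, 1).

Solutions (with |y| ≤ 35): (3, 1).


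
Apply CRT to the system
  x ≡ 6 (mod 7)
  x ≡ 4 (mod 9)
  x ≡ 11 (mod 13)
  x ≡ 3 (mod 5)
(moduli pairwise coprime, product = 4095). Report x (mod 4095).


Product of moduli M = 7 · 9 · 13 · 5 = 4095.
Merge one congruence at a time:
  Start: x ≡ 6 (mod 7).
  Combine with x ≡ 4 (mod 9); new modulus lcm = 63.
    Write x = 6 + 7·t and substitute into x ≡ 4 (mod 9): 7·t ≡ 4 − 6 = -2 (mod 9).
    Reduce coefficients mod 9: 7·t ≡ 7 (mod 9).
    The inverse of 7 mod 9 is 4 (since 7·4 = 28 = 3·9 + 1), so t ≡ 4·7 = 28 ≡ 1 (mod 9).
    Then x = 6 + 7·1 = 13, valid modulo lcm(7, 9) = 63: x ≡ 13 (mod 63).
  Combine with x ≡ 11 (mod 13); new modulus lcm = 819.
    Write x = 13 + 63·t and substitute into x ≡ 11 (mod 13): 63·t ≡ 11 − 13 = -2 (mod 13).
    Reduce coefficients mod 13: 11·t ≡ 11 (mod 13).
    The inverse of 11 mod 13 is 6 (since 11·6 = 66 = 5·13 + 1), so t ≡ 6·11 = 66 ≡ 1 (mod 13).
    Then x = 13 + 63·1 = 76, valid modulo lcm(63, 13) = 819: x ≡ 76 (mod 819).
  Combine with x ≡ 3 (mod 5); new modulus lcm = 4095.
    Write x = 76 + 819·t and substitute into x ≡ 3 (mod 5): 819·t ≡ 3 − 76 = -73 (mod 5).
    Reduce coefficients mod 5: 4·t ≡ 2 (mod 5).
    The inverse of 4 mod 5 is 4 (since 4·4 = 16 = 3·5 + 1), so t ≡ 4·2 = 8 ≡ 3 (mod 5).
    Then x = 76 + 819·3 = 2533, valid modulo lcm(819, 5) = 4095: x ≡ 2533 (mod 4095).
Verify against each original: 2533 mod 7 = 6, 2533 mod 9 = 4, 2533 mod 13 = 11, 2533 mod 5 = 3.

x ≡ 2533 (mod 4095).


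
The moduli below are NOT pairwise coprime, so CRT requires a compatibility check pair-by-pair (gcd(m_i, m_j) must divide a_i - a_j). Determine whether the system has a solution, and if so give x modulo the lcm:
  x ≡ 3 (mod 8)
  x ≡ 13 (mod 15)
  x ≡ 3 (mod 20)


Moduli 8, 15, 20 are not pairwise coprime, so CRT works modulo lcm(m_i) when all pairwise compatibility conditions hold.
Pairwise compatibility: gcd(m_i, m_j) must divide a_i - a_j for every pair.
Merge one congruence at a time:
  Start: x ≡ 3 (mod 8).
  Combine with x ≡ 13 (mod 15): gcd(8, 15) = 1; 13 - 3 = 10, which IS divisible by 1, so compatible.
    Write x = 3 + 8·t and substitute into x ≡ 13 (mod 15): 8·t ≡ 13 − 3 = 10 (mod 15).
    The inverse of 8 mod 15 is 2 (since 8·2 = 16 = 1·15 + 1), so t ≡ 2·10 = 20 ≡ 5 (mod 15).
    Then x = 3 + 8·5 = 43, valid modulo lcm(8, 15) = 120: x ≡ 43 (mod 120).
  Combine with x ≡ 3 (mod 20): gcd(120, 20) = 20; 3 - 43 = -40, which IS divisible by 20, so compatible.
    Write x = 43 + 120·t and substitute into x ≡ 3 (mod 20): 120·t ≡ 3 − 43 = -40 (mod 20).
    Divide the congruence (and modulus) by g = 20: 6·t ≡ -2 (mod 1).
    Modulo 1 every t works; take t = 0.
    Then x = 43 + 120·0 = 43, valid modulo lcm(120, 20) = 120: x ≡ 43 (mod 120).
Verify: 43 mod 8 = 3, 43 mod 15 = 13, 43 mod 20 = 3.

x ≡ 43 (mod 120).


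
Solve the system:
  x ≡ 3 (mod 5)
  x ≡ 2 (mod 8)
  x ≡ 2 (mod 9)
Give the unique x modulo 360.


Moduli 5, 8, 9 are pairwise coprime; by CRT there is a unique solution modulo M = 5 · 8 · 9 = 360.
Solve pairwise, accumulating the modulus:
  Start with x ≡ 3 (mod 5).
  Combine with x ≡ 2 (mod 8): since gcd(5, 8) = 1, we get a unique residue mod 40.
    Write x = 3 + 5·t and substitute into x ≡ 2 (mod 8): 5·t ≡ 2 − 3 = -1 (mod 8).
    Reduce coefficients mod 8: 5·t ≡ 7 (mod 8).
    The inverse of 5 mod 8 is 5 (since 5·5 = 25 = 3·8 + 1), so t ≡ 5·7 = 35 ≡ 3 (mod 8).
    Then x = 3 + 5·3 = 18, valid modulo lcm(5, 8) = 40: x ≡ 18 (mod 40).
  Combine with x ≡ 2 (mod 9): since gcd(40, 9) = 1, we get a unique residue mod 360.
    Write x = 18 + 40·t and substitute into x ≡ 2 (mod 9): 40·t ≡ 2 − 18 = -16 (mod 9).
    Reduce coefficients mod 9: 4·t ≡ 2 (mod 9).
    The inverse of 4 mod 9 is 7 (since 4·7 = 28 = 3·9 + 1), so t ≡ 7·2 = 14 ≡ 5 (mod 9).
    Then x = 18 + 40·5 = 218, valid modulo lcm(40, 9) = 360: x ≡ 218 (mod 360).
Verify: 218 mod 5 = 3 ✓, 218 mod 8 = 2 ✓, 218 mod 9 = 2 ✓.

x ≡ 218 (mod 360).


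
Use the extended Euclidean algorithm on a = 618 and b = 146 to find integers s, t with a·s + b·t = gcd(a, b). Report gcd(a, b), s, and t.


Euclidean algorithm on (618, 146) — divide until remainder is 0:
  618 = 4 · 146 + 34
  146 = 4 · 34 + 10
  34 = 3 · 10 + 4
  10 = 2 · 4 + 2
  4 = 2 · 2 + 0
gcd(618, 146) = 2.
Track Bezout coefficients alongside the remainders: start with r₀ = 618 = a·1 + b·0 (s = 1, t = 0) and r₁ = 146 = a·0 + b·1 (s = 0, t = 1); each new remainder r_{k+1} = r_{k-1} − q_k·r_k inherits s_{k+1} = s_{k-1} − q_k·s_k, t_{k+1} = t_{k-1} − q_k·t_k, so r_k = a·s_k + b·t_k at every step:
  q = 4: r = 34, s = 1 − 4·0 = 1, t = 0 − 4·1 = -4  (check: 618·1 + 146·(-4) = 34)
  q = 4: r = 10, s = 0 − 4·1 = -4, t = 1 − 4·(-4) = 17  (check: 618·(-4) + 146·17 = 10)
  q = 3: r = 4, s = 1 − 3·(-4) = 13, t = -4 − 3·17 = -55  (check: 618·13 + 146·(-55) = 4)
  q = 2: r = 2, s = -4 − 2·13 = -30, t = 17 − 2·(-55) = 127  (check: 618·(-30) + 146·127 = 2)
The row with r = 2 (the gcd) gives the Bezout coefficients s = -30, t = 127.
Result: 618 · (-30) + 146 · (127) = 2.

gcd(618, 146) = 2; s = -30, t = 127 (check: 618·(-30) + 146·127 = 2).


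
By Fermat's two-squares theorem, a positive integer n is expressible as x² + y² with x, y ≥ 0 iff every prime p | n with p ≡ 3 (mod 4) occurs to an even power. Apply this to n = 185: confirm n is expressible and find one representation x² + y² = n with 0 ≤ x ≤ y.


Step 1: Factor n = 185 = 5 · 37.
Step 2: Check the mod-4 condition on each prime factor: 5 ≡ 1 (mod 4), exponent 1; 37 ≡ 1 (mod 4), exponent 1.
All primes ≡ 3 (mod 4) appear to even exponent (or don't appear), so by the two-squares theorem n IS expressible as a sum of two squares.
Step 3: Build a representation. Here n = 5 · 37 is a product of primes ≡ 1 (mod 4). Each prime p ≡ 1 (mod 4) is itself a sum of two squares; find a² by testing p − a² for a perfect square:
  5: 5 − 1² = 4 = 2² ⇒ 5 = 1² + 2².
  37: 37 − 1² = 36 = 6² ⇒ 37 = 1² + 6².
  Combine using the Brahmagupta–Fibonacci identity (a² + b²)(c² + d²) = (ac − bd)² + (ad + bc)² = (ac + bd)² + (ad − bc)²:
  5 · 37 = 185: from (1² + 2²)(1² + 6²), take (1·1 − 2·6, 1·6 + 2·1) = (1 − 12, 6 + 2) = (-11, 8); dropping signs (only squares matter) gives (11, 8); check 11² + 8² = 121 + 64 = 185 ✓.
Step 4: Order so x ≤ y and verify: 8² + 11² = 64 + 121 = 185 = n. ✓

n = 185 = 8² + 11² (one valid representation with x ≤ y).


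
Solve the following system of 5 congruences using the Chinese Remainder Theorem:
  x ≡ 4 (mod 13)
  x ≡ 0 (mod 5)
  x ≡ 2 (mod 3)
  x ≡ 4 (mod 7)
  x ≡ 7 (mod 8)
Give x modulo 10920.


Product of moduli M = 13 · 5 · 3 · 7 · 8 = 10920.
Merge one congruence at a time:
  Start: x ≡ 4 (mod 13).
  Combine with x ≡ 0 (mod 5); new modulus lcm = 65.
    Write x = 4 + 13·t and substitute into x ≡ 0 (mod 5): 13·t ≡ 0 − 4 = -4 (mod 5).
    Reduce coefficients mod 5: 3·t ≡ 1 (mod 5).
    The inverse of 3 mod 5 is 2 (since 3·2 = 6 = 1·5 + 1), so t ≡ 2·1 = 2 ≡ 2 (mod 5).
    Then x = 4 + 13·2 = 30, valid modulo lcm(13, 5) = 65: x ≡ 30 (mod 65).
  Combine with x ≡ 2 (mod 3); new modulus lcm = 195.
    Write x = 30 + 65·t and substitute into x ≡ 2 (mod 3): 65·t ≡ 2 − 30 = -28 (mod 3).
    Reduce coefficients mod 3: 2·t ≡ 2 (mod 3).
    The inverse of 2 mod 3 is 2 (since 2·2 = 4 = 1·3 + 1), so t ≡ 2·2 = 4 ≡ 1 (mod 3).
    Then x = 30 + 65·1 = 95, valid modulo lcm(65, 3) = 195: x ≡ 95 (mod 195).
  Combine with x ≡ 4 (mod 7); new modulus lcm = 1365.
    Write x = 95 + 195·t and substitute into x ≡ 4 (mod 7): 195·t ≡ 4 − 95 = -91 (mod 7).
    Reduce coefficients mod 7: 6·t ≡ 0 (mod 7).
    The inverse of 6 mod 7 is 6 (since 6·6 = 36 = 5·7 + 1), so t ≡ 6·0 = 0 ≡ 0 (mod 7).
    Then x = 95 + 195·0 = 95, valid modulo lcm(195, 7) = 1365: x ≡ 95 (mod 1365).
  Combine with x ≡ 7 (mod 8); new modulus lcm = 10920.
    Write x = 95 + 1365·t and substitute into x ≡ 7 (mod 8): 1365·t ≡ 7 − 95 = -88 (mod 8).
    Reduce coefficients mod 8: 5·t ≡ 0 (mod 8).
    The inverse of 5 mod 8 is 5 (since 5·5 = 25 = 3·8 + 1), so t ≡ 5·0 = 0 ≡ 0 (mod 8).
    Then x = 95 + 1365·0 = 95, valid modulo lcm(1365, 8) = 10920: x ≡ 95 (mod 10920).
Verify against each original: 95 mod 13 = 4, 95 mod 5 = 0, 95 mod 3 = 2, 95 mod 7 = 4, 95 mod 8 = 7.

x ≡ 95 (mod 10920).


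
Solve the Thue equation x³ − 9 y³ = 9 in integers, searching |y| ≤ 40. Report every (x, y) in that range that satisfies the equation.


The equation is x³ - 9y³ = 9. For fixed y, x³ = 9·y³ + 9, so a solution requires the RHS to be a perfect cube.
Strategy: iterate y from -40 to 40, compute RHS = 9·y³ + 9, and check whether it is a (positive or negative) perfect cube.
Check small values of y:
  y = 0: RHS = 9 is not a perfect cube.
  y = 1: RHS = 18 is not a perfect cube.
  y = -1: RHS = 0 = (0)³ ⇒ x = 0 works.
  y = 2: RHS = 81 is not a perfect cube.
  y = -2: RHS = -63 is not a perfect cube.
  y = 3: RHS = 252 is not a perfect cube.
  y = -3: RHS = -234 is not a perfect cube.
Continuing the search up to |y| = 40 finds no further solutions beyond those listed.
Collected solutions: (0, -1).

Solutions (with |y| ≤ 40): (0, -1).


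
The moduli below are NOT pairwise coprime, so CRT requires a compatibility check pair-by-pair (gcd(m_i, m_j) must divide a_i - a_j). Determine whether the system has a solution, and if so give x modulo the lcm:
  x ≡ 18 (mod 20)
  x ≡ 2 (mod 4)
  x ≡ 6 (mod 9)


Moduli 20, 4, 9 are not pairwise coprime, so CRT works modulo lcm(m_i) when all pairwise compatibility conditions hold.
Pairwise compatibility: gcd(m_i, m_j) must divide a_i - a_j for every pair.
Merge one congruence at a time:
  Start: x ≡ 18 (mod 20).
  Combine with x ≡ 2 (mod 4): gcd(20, 4) = 4; 2 - 18 = -16, which IS divisible by 4, so compatible.
    Write x = 18 + 20·t and substitute into x ≡ 2 (mod 4): 20·t ≡ 2 − 18 = -16 (mod 4).
    Divide the congruence (and modulus) by g = 4: 5·t ≡ -4 (mod 1).
    Modulo 1 every t works; take t = 0.
    Then x = 18 + 20·0 = 18, valid modulo lcm(20, 4) = 20: x ≡ 18 (mod 20).
  Combine with x ≡ 6 (mod 9): gcd(20, 9) = 1; 6 - 18 = -12, which IS divisible by 1, so compatible.
    Write x = 18 + 20·t and substitute into x ≡ 6 (mod 9): 20·t ≡ 6 − 18 = -12 (mod 9).
    Reduce coefficients mod 9: 2·t ≡ 6 (mod 9).
    The inverse of 2 mod 9 is 5 (since 2·5 = 10 = 1·9 + 1), so t ≡ 5·6 = 30 ≡ 3 (mod 9).
    Then x = 18 + 20·3 = 78, valid modulo lcm(20, 9) = 180: x ≡ 78 (mod 180).
Verify: 78 mod 20 = 18, 78 mod 4 = 2, 78 mod 9 = 6.

x ≡ 78 (mod 180).


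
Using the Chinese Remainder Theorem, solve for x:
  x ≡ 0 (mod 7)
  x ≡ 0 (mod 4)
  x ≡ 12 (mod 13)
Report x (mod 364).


Moduli 7, 4, 13 are pairwise coprime; by CRT there is a unique solution modulo M = 7 · 4 · 13 = 364.
Solve pairwise, accumulating the modulus:
  Start with x ≡ 0 (mod 7).
  Combine with x ≡ 0 (mod 4): since gcd(7, 4) = 1, we get a unique residue mod 28.
    Write x = 0 + 7·t and substitute into x ≡ 0 (mod 4): 7·t ≡ 0 − 0 = 0 (mod 4).
    Reduce coefficients mod 4: 3·t ≡ 0 (mod 4).
    The inverse of 3 mod 4 is 3 (since 3·3 = 9 = 2·4 + 1), so t ≡ 3·0 = 0 ≡ 0 (mod 4).
    Then x = 0 + 7·0 = 0, valid modulo lcm(7, 4) = 28: x ≡ 0 (mod 28).
  Combine with x ≡ 12 (mod 13): since gcd(28, 13) = 1, we get a unique residue mod 364.
    Write x = 0 + 28·t and substitute into x ≡ 12 (mod 13): 28·t ≡ 12 − 0 = 12 (mod 13).
    Reduce coefficients mod 13: 2·t ≡ 12 (mod 13).
    The inverse of 2 mod 13 is 7 (since 2·7 = 14 = 1·13 + 1), so t ≡ 7·12 = 84 ≡ 6 (mod 13).
    Then x = 0 + 28·6 = 168, valid modulo lcm(28, 13) = 364: x ≡ 168 (mod 364).
Verify: 168 mod 7 = 0 ✓, 168 mod 4 = 0 ✓, 168 mod 13 = 12 ✓.

x ≡ 168 (mod 364).


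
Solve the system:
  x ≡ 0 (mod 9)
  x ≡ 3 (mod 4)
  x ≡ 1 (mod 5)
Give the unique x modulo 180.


Moduli 9, 4, 5 are pairwise coprime; by CRT there is a unique solution modulo M = 9 · 4 · 5 = 180.
Solve pairwise, accumulating the modulus:
  Start with x ≡ 0 (mod 9).
  Combine with x ≡ 3 (mod 4): since gcd(9, 4) = 1, we get a unique residue mod 36.
    Write x = 0 + 9·t and substitute into x ≡ 3 (mod 4): 9·t ≡ 3 − 0 = 3 (mod 4).
    Reduce coefficients mod 4: 1·t ≡ 3 (mod 4).
    So t ≡ 3 (mod 4).
    Then x = 0 + 9·3 = 27, valid modulo lcm(9, 4) = 36: x ≡ 27 (mod 36).
  Combine with x ≡ 1 (mod 5): since gcd(36, 5) = 1, we get a unique residue mod 180.
    Write x = 27 + 36·t and substitute into x ≡ 1 (mod 5): 36·t ≡ 1 − 27 = -26 (mod 5).
    Reduce coefficients mod 5: 1·t ≡ 4 (mod 5).
    So t ≡ 4 (mod 5).
    Then x = 27 + 36·4 = 171, valid modulo lcm(36, 5) = 180: x ≡ 171 (mod 180).
Verify: 171 mod 9 = 0 ✓, 171 mod 4 = 3 ✓, 171 mod 5 = 1 ✓.

x ≡ 171 (mod 180).


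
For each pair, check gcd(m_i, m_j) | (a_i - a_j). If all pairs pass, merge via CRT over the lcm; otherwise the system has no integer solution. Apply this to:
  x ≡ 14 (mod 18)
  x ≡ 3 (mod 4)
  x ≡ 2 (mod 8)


Moduli 18, 4, 8 are not pairwise coprime, so CRT works modulo lcm(m_i) when all pairwise compatibility conditions hold.
Pairwise compatibility: gcd(m_i, m_j) must divide a_i - a_j for every pair.
Merge one congruence at a time:
  Start: x ≡ 14 (mod 18).
  Combine with x ≡ 3 (mod 4): gcd(18, 4) = 2, and 3 - 14 = -11 is NOT divisible by 2.
    ⇒ system is inconsistent (no integer solution).

No solution (the system is inconsistent).


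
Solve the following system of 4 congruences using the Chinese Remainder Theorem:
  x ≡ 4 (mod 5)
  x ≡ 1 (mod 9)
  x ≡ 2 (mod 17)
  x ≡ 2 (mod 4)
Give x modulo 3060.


Product of moduli M = 5 · 9 · 17 · 4 = 3060.
Merge one congruence at a time:
  Start: x ≡ 4 (mod 5).
  Combine with x ≡ 1 (mod 9); new modulus lcm = 45.
    Write x = 4 + 5·t and substitute into x ≡ 1 (mod 9): 5·t ≡ 1 − 4 = -3 (mod 9).
    Reduce coefficients mod 9: 5·t ≡ 6 (mod 9).
    The inverse of 5 mod 9 is 2 (since 5·2 = 10 = 1·9 + 1), so t ≡ 2·6 = 12 ≡ 3 (mod 9).
    Then x = 4 + 5·3 = 19, valid modulo lcm(5, 9) = 45: x ≡ 19 (mod 45).
  Combine with x ≡ 2 (mod 17); new modulus lcm = 765.
    Write x = 19 + 45·t and substitute into x ≡ 2 (mod 17): 45·t ≡ 2 − 19 = -17 (mod 17).
    Reduce coefficients mod 17: 11·t ≡ 0 (mod 17).
    The inverse of 11 mod 17 is 14 (since 11·14 = 154 = 9·17 + 1), so t ≡ 14·0 = 0 ≡ 0 (mod 17).
    Then x = 19 + 45·0 = 19, valid modulo lcm(45, 17) = 765: x ≡ 19 (mod 765).
  Combine with x ≡ 2 (mod 4); new modulus lcm = 3060.
    Write x = 19 + 765·t and substitute into x ≡ 2 (mod 4): 765·t ≡ 2 − 19 = -17 (mod 4).
    Reduce coefficients mod 4: 1·t ≡ 3 (mod 4).
    So t ≡ 3 (mod 4).
    Then x = 19 + 765·3 = 2314, valid modulo lcm(765, 4) = 3060: x ≡ 2314 (mod 3060).
Verify against each original: 2314 mod 5 = 4, 2314 mod 9 = 1, 2314 mod 17 = 2, 2314 mod 4 = 2.

x ≡ 2314 (mod 3060).


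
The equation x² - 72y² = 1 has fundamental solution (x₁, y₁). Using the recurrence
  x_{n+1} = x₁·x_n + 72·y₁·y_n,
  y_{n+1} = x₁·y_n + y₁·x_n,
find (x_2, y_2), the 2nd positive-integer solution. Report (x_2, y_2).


Step 1: Find the fundamental solution (x₁, y₁) of x² - 72y² = 1.
  Expand √72 as a continued fraction. a₀ = ⌊√72⌋ = 8; iterate m_{k+1} = d_k·a_k − m_k, d_{k+1} = (72 − m_{k+1}²)/d_k, a_{k+1} = ⌊(a₀ + m_{k+1})/d_{k+1}⌋ (starting m₀ = 0, d₀ = 1), with convergents p_k = a_k·p_{k-1} + p_{k-2}, q_k = a_k·q_{k-1} + q_{k-2} (p₋₁ = 1, q₋₁ = 0):
  k = 0: a₀ = 8; p₀/q₀ = 8/1; p₀² − 72·q₀² = 64 − 72 = -8.
  k = 1: m = 8, d = 8, a = ⌊(8 + 8)/8⌋ = 2; p/q = (2·8 + 1)/(2·1 + 0) = 17/2; p² − 72·q² = 289 − 288 = 1.
  The first convergent with p² − 72·q² = 1 gives the fundamental solution (x₁, y₁) = (17, 2).
Step 2: Apply the recurrence (x_{n+1}, y_{n+1}) = (x₁x_n + 72y₁y_n, x₁y_n + y₁x_n) repeatedly.
  From (x_1, y_1) = (17, 2): x_2 = 17·17 + 72·2·2 = 577; y_2 = 17·2 + 2·17 = 68.
Step 3: Verify x_2² - 72·y_2² = 332929 - 332928 = 1 (should be 1). ✓

(x_1, y_1) = (17, 2); (x_2, y_2) = (577, 68).
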